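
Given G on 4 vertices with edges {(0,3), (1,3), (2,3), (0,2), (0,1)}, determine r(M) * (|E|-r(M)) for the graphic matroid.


r(M) = |V| - c = 4 - 1 = 3.
nullity = |E| - r(M) = 5 - 3 = 2.
Product = 3 * 2 = 6.

6


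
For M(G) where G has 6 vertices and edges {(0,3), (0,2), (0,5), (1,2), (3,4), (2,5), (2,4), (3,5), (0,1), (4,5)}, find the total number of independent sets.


An independent set in a graphic matroid is an acyclic edge subset.
G has 6 vertices and 10 edges.
Enumerate all 2^10 = 1024 subsets, checking for acyclicity.
Total independent sets = 454.

454


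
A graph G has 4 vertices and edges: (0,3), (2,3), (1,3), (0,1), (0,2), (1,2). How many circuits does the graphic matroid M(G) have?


A circuit in a graphic matroid = edge set of a simple cycle.
G has 4 vertices and 6 edges.
Enumerating all minimal edge subsets forming cycles...
Total circuits found: 7.

7


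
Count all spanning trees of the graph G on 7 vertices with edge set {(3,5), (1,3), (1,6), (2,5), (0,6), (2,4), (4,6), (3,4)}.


By Kirchhoff's matrix tree theorem, the number of spanning trees equals
the determinant of any cofactor of the Laplacian matrix L.
G has 7 vertices and 8 edges.
Computing the (6 x 6) cofactor determinant gives 15.

15


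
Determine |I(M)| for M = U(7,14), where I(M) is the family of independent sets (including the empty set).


Independent sets of U(7,14) are all subsets of size <= 7.
Count = (14 choose 0) + (14 choose 1) + (14 choose 2) + (14 choose 3) + (14 choose 4) + (14 choose 5) + (14 choose 6) + (14 choose 7)
     = 1 + 14 + 91 + 364 + 1001 + 2002 + 3003 + 3432
     = 9908.

9908


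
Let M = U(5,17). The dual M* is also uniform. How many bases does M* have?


The dual of U(r,n) is U(n-r, n) = U(12,17).
Bases of U(12,17) are all (12)-element subsets.
|B(M*)| = C(17,12) = 17! / (12! * 5!) = 6188.

6188


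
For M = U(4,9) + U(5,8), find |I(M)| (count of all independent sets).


For a direct sum, |I(M1+M2)| = |I(M1)| * |I(M2)|.
|I(U(4,9))| = sum C(9,k) for k=0..4 = 256.
|I(U(5,8))| = sum C(8,k) for k=0..5 = 219.
Total = 256 * 219 = 56064.

56064


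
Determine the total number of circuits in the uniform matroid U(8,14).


In U(8,14), circuits are the (9)-element subsets.
Any set of 9 elements is dependent, and removing any one element gives
an independent set of size 8, so it is a minimal dependent set.
Number of circuits = C(14,9) = 14! / (9! * 5!) = 2002.

2002


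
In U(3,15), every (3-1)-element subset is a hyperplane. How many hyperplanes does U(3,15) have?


Hyperplanes of U(3,15) are flats of rank 2.
In a uniform matroid, these are exactly the (2)-element subsets.
Count = C(15,2) = (15 * 14) / (1 * 2) = 105.

105


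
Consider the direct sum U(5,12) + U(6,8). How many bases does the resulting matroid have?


Bases of a direct sum M1 + M2: |B| = |B(M1)| * |B(M2)|.
|B(U(5,12))| = C(12,5) = 792.
|B(U(6,8))| = C(8,6) = 28.
Total bases = 792 * 28 = 22176.

22176


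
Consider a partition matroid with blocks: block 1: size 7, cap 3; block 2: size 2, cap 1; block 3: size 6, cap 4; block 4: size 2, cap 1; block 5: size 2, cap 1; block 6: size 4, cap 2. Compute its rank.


Rank of a partition matroid = sum of min(|Si|, ci) for each block.
= min(7,3) + min(2,1) + min(6,4) + min(2,1) + min(2,1) + min(4,2)
= 3 + 1 + 4 + 1 + 1 + 2
= 12.

12


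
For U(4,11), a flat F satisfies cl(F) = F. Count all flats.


Flats of U(4,11): every subset of size < 4 is a flat, plus E itself.
Count = (11 choose 0) + (11 choose 1) + (11 choose 2) + (11 choose 3) + 1
     = 1 + 11 + 55 + 165 + 1
     = 233.

233


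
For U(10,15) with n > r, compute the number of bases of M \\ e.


Deleting e from U(10,15) gives U(10,14) since n > r.
Bases of U(10,14) = C(14,10) = 14! / (10! * 4!) = 1001.

1001


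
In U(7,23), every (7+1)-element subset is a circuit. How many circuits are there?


In U(7,23), circuits are the (8)-element subsets.
Any set of 8 elements is dependent, and removing any one element gives
an independent set of size 7, so it is a minimal dependent set.
Number of circuits = (23 choose 8) = 490314.

490314


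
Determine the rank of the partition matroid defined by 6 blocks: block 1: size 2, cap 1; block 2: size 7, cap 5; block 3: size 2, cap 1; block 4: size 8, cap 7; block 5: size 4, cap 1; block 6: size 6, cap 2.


Rank of a partition matroid = sum of min(|Si|, ci) for each block.
= min(2,1) + min(7,5) + min(2,1) + min(8,7) + min(4,1) + min(6,2)
= 1 + 5 + 1 + 7 + 1 + 2
= 17.

17


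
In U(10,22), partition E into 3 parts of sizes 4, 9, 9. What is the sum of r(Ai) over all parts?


r(Ai) = min(|Ai|, 10) for each part.
Sum = min(4,10) + min(9,10) + min(9,10)
    = 4 + 9 + 9
    = 22.

22


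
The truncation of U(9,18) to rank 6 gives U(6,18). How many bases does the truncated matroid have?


Truncating U(9,18) to rank 6 gives U(6,18).
Bases of U(6,18) are all 6-element subsets of 18 elements.
Number of bases = C(18,6) = 18564.

18564


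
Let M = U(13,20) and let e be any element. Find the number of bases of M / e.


Contracting e from U(13,20) gives U(12,19).
Bases of U(12,19) = C(19,12) = 50388.

50388


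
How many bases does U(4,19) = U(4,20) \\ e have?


Deleting e from U(4,20) gives U(4,19) since n > r.
Bases of U(4,19) = C(19,4) = (19 * 18 * 17 * 16) / (1 * 2 * 3 * 4) = 3876.

3876


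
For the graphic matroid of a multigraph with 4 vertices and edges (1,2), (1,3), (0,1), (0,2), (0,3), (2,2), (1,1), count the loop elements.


In a graphic matroid, a loop is a self-loop edge (u,u) with rank 0.
Examining all 7 edges for self-loops...
Self-loops found: (2,2), (1,1)
Number of loops = 2.

2


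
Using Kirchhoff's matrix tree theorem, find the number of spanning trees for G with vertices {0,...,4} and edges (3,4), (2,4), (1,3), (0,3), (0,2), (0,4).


By Kirchhoff's matrix tree theorem, the number of spanning trees equals
the determinant of any cofactor of the Laplacian matrix L.
G has 5 vertices and 6 edges.
Computing the (4 x 4) cofactor determinant gives 8.

8


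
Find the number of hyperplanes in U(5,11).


Hyperplanes of U(5,11) are flats of rank 4.
In a uniform matroid, these are exactly the (4)-element subsets.
Count = C(11,4) = (11 * 10 * 9 * 8) / (1 * 2 * 3 * 4) = 330.

330


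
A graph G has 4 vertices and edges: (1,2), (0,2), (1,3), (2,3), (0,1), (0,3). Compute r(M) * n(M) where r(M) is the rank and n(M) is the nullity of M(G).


r(M) = |V| - c = 4 - 1 = 3.
nullity = |E| - r(M) = 6 - 3 = 3.
Product = 3 * 3 = 9.

9


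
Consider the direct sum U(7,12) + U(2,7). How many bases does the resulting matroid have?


Bases of a direct sum M1 + M2: |B| = |B(M1)| * |B(M2)|.
|B(U(7,12))| = C(12,7) = 792.
|B(U(2,7))| = C(7,2) = 21.
Total bases = 792 * 21 = 16632.

16632


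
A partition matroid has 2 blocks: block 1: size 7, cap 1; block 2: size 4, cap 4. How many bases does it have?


A basis picks exactly ci elements from block i.
Number of bases = product of C(|Si|, ci).
= C(7,1) * C(4,4)
= 7 * 1
= 7.

7


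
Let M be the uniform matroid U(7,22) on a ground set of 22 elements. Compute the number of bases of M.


Bases of U(7,22) are all 7-element subsets of the 22-element ground set.
Number of bases = C(22,7).
C(22,7) = 170544.

170544


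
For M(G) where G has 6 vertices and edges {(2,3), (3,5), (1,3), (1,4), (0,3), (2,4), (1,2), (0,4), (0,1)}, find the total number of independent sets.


An independent set in a graphic matroid is an acyclic edge subset.
G has 6 vertices and 9 edges.
Enumerate all 2^9 = 512 subsets, checking for acyclicity.
Total independent sets = 268.

268


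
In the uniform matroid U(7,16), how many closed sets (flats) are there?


Flats of U(7,16): every subset of size < 7 is a flat, plus E itself.
Count = C(16,0) + C(16,1) + C(16,2) + C(16,3) + C(16,4) + C(16,5) + C(16,6) + 1
     = 1 + 16 + 120 + 560 + 1820 + 4368 + 8008 + 1
     = 14894.

14894


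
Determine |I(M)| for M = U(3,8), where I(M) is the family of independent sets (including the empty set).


Independent sets of U(3,8) are all subsets of size <= 3.
Count = C(8,0) + C(8,1) + C(8,2) + C(8,3)
     = 1 + 8 + 28 + 56
     = 93.

93


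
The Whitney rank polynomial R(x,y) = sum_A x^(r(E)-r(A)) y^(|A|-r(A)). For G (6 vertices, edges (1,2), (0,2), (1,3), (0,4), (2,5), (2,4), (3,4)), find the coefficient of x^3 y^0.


R(x,y) = sum over A in 2^E of x^(r(E)-r(A)) * y^(|A|-r(A)).
G has 6 vertices, 7 edges. r(E) = 5.
Enumerate all 2^7 = 128 subsets.
Count subsets with r(E)-r(A)=3 and |A|-r(A)=0: 21.

21


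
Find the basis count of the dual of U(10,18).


The dual of U(r,n) is U(n-r, n) = U(8,18).
Bases of U(8,18) are all (8)-element subsets.
|B(M*)| = C(18,8) = 18! / (8! * 10!) = 43758.

43758


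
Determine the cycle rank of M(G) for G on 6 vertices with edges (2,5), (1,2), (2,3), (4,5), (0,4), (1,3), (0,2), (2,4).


Cycle rank (nullity) = |E| - r(M) = |E| - (|V| - c).
|E| = 8, |V| = 6, c = 1.
Nullity = 8 - (6 - 1) = 8 - 5 = 3.

3


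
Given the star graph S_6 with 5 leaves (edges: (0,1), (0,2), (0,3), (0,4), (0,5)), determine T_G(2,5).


A star on 6 vertices is a tree with 5 edges.
T(x,y) = x^(5) for any tree.
T(2,5) = 2^5 = 32.

32


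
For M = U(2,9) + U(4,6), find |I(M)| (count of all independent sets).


For a direct sum, |I(M1+M2)| = |I(M1)| * |I(M2)|.
|I(U(2,9))| = sum C(9,k) for k=0..2 = 46.
|I(U(4,6))| = sum C(6,k) for k=0..4 = 57.
Total = 46 * 57 = 2622.

2622


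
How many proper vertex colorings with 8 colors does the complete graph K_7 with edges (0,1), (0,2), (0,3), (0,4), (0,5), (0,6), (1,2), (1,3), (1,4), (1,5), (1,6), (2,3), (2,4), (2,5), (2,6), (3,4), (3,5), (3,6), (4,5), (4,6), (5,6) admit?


P(K_7, k) = k(k-1)(k-2)...(k-6).
P(8) = (8) * (7) * (6) * (5) * (4) * (3) * (2) = 40320.

40320


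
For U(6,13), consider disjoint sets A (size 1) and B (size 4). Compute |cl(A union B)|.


|A union B| = 1 + 4 = 5 (disjoint).
In U(6,13), cl(S) = S if |S| < 6, else cl(S) = E.
Since 5 < 6, cl(A union B) = A union B.
|cl(A union B)| = 5.

5


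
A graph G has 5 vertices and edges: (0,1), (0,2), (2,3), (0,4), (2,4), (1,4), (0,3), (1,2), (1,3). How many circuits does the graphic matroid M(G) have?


A circuit in a graphic matroid = edge set of a simple cycle.
G has 5 vertices and 9 edges.
Enumerating all minimal edge subsets forming cycles...
Total circuits found: 22.

22


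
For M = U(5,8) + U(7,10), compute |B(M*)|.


(M1+M2)* = M1* + M2*.
M1* = U(3,8), bases: C(8,3) = 56.
M2* = U(3,10), bases: C(10,3) = 120.
|B(M*)| = 56 * 120 = 6720.

6720


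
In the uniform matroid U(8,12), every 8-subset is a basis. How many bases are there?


Bases of U(8,12) are all 8-element subsets of the 12-element ground set.
Number of bases = C(12,8).
(12 choose 8) = 495.

495


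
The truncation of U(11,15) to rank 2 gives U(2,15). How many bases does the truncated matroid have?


Truncating U(11,15) to rank 2 gives U(2,15).
Bases of U(2,15) are all 2-element subsets of 15 elements.
Number of bases = C(15,2) = 15! / (2! * 13!) = 105.

105


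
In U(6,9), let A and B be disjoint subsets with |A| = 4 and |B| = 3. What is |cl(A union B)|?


|A union B| = 4 + 3 = 7 (disjoint).
In U(6,9), cl(S) = S if |S| < 6, else cl(S) = E.
Since 7 >= 6, cl(A union B) = E.
|cl(A union B)| = 9.

9


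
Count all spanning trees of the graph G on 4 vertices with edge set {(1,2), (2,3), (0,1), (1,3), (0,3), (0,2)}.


By Kirchhoff's matrix tree theorem, the number of spanning trees equals
the determinant of any cofactor of the Laplacian matrix L.
G has 4 vertices and 6 edges.
Computing the (3 x 3) cofactor determinant gives 16.

16


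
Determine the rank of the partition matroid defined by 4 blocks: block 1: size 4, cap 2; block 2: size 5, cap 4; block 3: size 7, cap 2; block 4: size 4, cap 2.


Rank of a partition matroid = sum of min(|Si|, ci) for each block.
= min(4,2) + min(5,4) + min(7,2) + min(4,2)
= 2 + 4 + 2 + 2
= 10.

10


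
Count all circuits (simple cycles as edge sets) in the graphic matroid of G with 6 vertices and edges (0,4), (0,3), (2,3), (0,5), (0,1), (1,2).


A circuit in a graphic matroid = edge set of a simple cycle.
G has 6 vertices and 6 edges.
Enumerating all minimal edge subsets forming cycles...
Total circuits found: 1.

1


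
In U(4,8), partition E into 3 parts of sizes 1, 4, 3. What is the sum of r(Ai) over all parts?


r(Ai) = min(|Ai|, 4) for each part.
Sum = min(1,4) + min(4,4) + min(3,4)
    = 1 + 4 + 3
    = 8.

8


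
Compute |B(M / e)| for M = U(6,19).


Contracting e from U(6,19) gives U(5,18).
Bases of U(5,18) = (18 choose 5) = 8568.

8568


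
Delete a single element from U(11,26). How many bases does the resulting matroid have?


Deleting e from U(11,26) gives U(11,25) since n > r.
Bases of U(11,25) = C(25,11) = 25! / (11! * 14!) = 4457400.

4457400


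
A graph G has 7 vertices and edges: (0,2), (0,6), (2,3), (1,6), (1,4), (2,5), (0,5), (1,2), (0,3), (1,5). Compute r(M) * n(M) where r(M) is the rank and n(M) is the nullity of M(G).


r(M) = |V| - c = 7 - 1 = 6.
nullity = |E| - r(M) = 10 - 6 = 4.
Product = 6 * 4 = 24.

24


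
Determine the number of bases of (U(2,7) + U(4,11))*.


(M1+M2)* = M1* + M2*.
M1* = U(5,7), bases: C(7,5) = 21.
M2* = U(7,11), bases: C(11,7) = 330.
|B(M*)| = 21 * 330 = 6930.

6930


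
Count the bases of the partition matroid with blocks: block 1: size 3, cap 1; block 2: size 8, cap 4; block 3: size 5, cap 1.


A basis picks exactly ci elements from block i.
Number of bases = product of C(|Si|, ci).
= C(3,1) * C(8,4) * C(5,1)
= 3 * 70 * 5
= 1050.

1050


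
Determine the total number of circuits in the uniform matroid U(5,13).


In U(5,13), circuits are the (6)-element subsets.
Any set of 6 elements is dependent, and removing any one element gives
an independent set of size 5, so it is a minimal dependent set.
Number of circuits = (13 choose 6) = 1716.

1716


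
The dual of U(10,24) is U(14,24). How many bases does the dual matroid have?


The dual of U(r,n) is U(n-r, n) = U(14,24).
Bases of U(14,24) are all (14)-element subsets.
|B(M*)| = C(24,14) = 1961256.

1961256


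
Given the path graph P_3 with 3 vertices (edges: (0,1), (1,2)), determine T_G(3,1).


A path on 3 vertices is a tree with 2 edges.
T(x,y) = x^(2) for any tree.
T(3,1) = 3^2 = 9.

9


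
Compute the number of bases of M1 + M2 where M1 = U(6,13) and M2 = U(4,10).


Bases of a direct sum M1 + M2: |B| = |B(M1)| * |B(M2)|.
|B(U(6,13))| = C(13,6) = 1716.
|B(U(4,10))| = C(10,4) = 210.
Total bases = 1716 * 210 = 360360.

360360


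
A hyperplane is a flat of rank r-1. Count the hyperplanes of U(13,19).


Hyperplanes of U(13,19) are flats of rank 12.
In a uniform matroid, these are exactly the (12)-element subsets.
Count = C(19,12) = 50388.

50388


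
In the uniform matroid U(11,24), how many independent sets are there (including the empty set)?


Independent sets of U(11,24) are all subsets of size <= 11.
Count = (24 choose 0) + (24 choose 1) + (24 choose 2) + (24 choose 3) + (24 choose 4) + (24 choose 5) + (24 choose 6) + (24 choose 7) + (24 choose 8) + (24 choose 9) + (24 choose 10) + (24 choose 11)
     = 1 + 24 + 276 + 2024 + 10626 + 42504 + 134596 + 346104 + 735471 + 1307504 + 1961256 + 2496144
     = 7036530.

7036530


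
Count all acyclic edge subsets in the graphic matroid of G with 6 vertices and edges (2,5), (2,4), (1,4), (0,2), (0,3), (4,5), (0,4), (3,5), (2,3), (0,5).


An independent set in a graphic matroid is an acyclic edge subset.
G has 6 vertices and 10 edges.
Enumerate all 2^10 = 1024 subsets, checking for acyclicity.
Total independent sets = 396.

396


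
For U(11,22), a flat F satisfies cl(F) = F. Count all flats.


Flats of U(11,22): every subset of size < 11 is a flat, plus E itself.
Count = C(22,0) + C(22,1) + C(22,2) + C(22,3) + C(22,4) + C(22,5) + C(22,6) + C(22,7) + C(22,8) + C(22,9) + C(22,10) + 1
     = 1 + 22 + 231 + 1540 + 7315 + 26334 + 74613 + 170544 + 319770 + 497420 + 646646 + 1
     = 1744437.

1744437


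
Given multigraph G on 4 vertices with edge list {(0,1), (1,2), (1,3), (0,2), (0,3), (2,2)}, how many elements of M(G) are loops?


In a graphic matroid, a loop is a self-loop edge (u,u) with rank 0.
Examining all 6 edges for self-loops...
Self-loops found: (2,2)
Number of loops = 1.

1


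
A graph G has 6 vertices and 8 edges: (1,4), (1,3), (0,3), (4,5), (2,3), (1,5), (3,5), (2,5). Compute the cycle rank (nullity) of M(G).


Cycle rank (nullity) = |E| - r(M) = |E| - (|V| - c).
|E| = 8, |V| = 6, c = 1.
Nullity = 8 - (6 - 1) = 8 - 5 = 3.

3


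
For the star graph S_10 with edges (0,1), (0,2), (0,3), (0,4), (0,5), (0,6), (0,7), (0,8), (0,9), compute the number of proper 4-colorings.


P(tree, k) = k * (k-1)^(9) for any tree on 10 vertices.
P(4) = 4 * 3^9 = 4 * 19683 = 78732.

78732


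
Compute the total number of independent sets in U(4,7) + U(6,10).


For a direct sum, |I(M1+M2)| = |I(M1)| * |I(M2)|.
|I(U(4,7))| = sum C(7,k) for k=0..4 = 99.
|I(U(6,10))| = sum C(10,k) for k=0..6 = 848.
Total = 99 * 848 = 83952.

83952


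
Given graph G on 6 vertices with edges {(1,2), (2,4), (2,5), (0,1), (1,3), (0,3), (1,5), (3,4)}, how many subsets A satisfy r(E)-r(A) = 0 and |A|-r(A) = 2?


R(x,y) = sum over A in 2^E of x^(r(E)-r(A)) * y^(|A|-r(A)).
G has 6 vertices, 8 edges. r(E) = 5.
Enumerate all 2^8 = 256 subsets.
Count subsets with r(E)-r(A)=0 and |A|-r(A)=2: 8.

8


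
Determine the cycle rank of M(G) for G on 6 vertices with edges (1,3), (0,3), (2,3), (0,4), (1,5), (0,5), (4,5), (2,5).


Cycle rank (nullity) = |E| - r(M) = |E| - (|V| - c).
|E| = 8, |V| = 6, c = 1.
Nullity = 8 - (6 - 1) = 8 - 5 = 3.

3


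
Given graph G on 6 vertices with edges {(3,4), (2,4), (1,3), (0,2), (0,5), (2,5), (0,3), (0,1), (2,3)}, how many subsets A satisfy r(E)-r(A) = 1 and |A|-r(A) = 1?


R(x,y) = sum over A in 2^E of x^(r(E)-r(A)) * y^(|A|-r(A)).
G has 6 vertices, 9 edges. r(E) = 5.
Enumerate all 2^9 = 512 subsets.
Count subsets with r(E)-r(A)=1 and |A|-r(A)=1: 69.

69


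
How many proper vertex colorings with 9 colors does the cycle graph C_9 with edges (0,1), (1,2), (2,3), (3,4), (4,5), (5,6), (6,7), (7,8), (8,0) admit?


P(C_9, k) = (k-1)^9 + (-1)^9*(k-1).
P(9) = (8)^9 - 8
= 134217728 - 8 = 134217720.

134217720


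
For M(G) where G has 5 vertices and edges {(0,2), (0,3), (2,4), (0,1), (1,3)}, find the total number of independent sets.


An independent set in a graphic matroid is an acyclic edge subset.
G has 5 vertices and 5 edges.
Enumerate all 2^5 = 32 subsets, checking for acyclicity.
Total independent sets = 28.

28


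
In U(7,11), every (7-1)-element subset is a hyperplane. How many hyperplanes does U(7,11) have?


Hyperplanes of U(7,11) are flats of rank 6.
In a uniform matroid, these are exactly the (6)-element subsets.
Count = (11 choose 6) = 462.

462


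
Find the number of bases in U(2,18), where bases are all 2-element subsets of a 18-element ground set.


Bases of U(2,18) are all 2-element subsets of the 18-element ground set.
Number of bases = C(18,2).
C(18,2) = 18! / (2! * 16!) = 153.

153


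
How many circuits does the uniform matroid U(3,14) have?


In U(3,14), circuits are the (4)-element subsets.
Any set of 4 elements is dependent, and removing any one element gives
an independent set of size 3, so it is a minimal dependent set.
Number of circuits = C(14,4) = 14! / (4! * 10!) = 1001.

1001


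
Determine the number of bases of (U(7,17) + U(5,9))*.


(M1+M2)* = M1* + M2*.
M1* = U(10,17), bases: C(17,10) = 19448.
M2* = U(4,9), bases: C(9,4) = 126.
|B(M*)| = 19448 * 126 = 2450448.

2450448


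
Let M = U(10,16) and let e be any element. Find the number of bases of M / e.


Contracting e from U(10,16) gives U(9,15).
Bases of U(9,15) = C(15,9) = 5005.

5005


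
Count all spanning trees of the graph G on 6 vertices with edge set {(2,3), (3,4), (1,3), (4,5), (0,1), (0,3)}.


By Kirchhoff's matrix tree theorem, the number of spanning trees equals
the determinant of any cofactor of the Laplacian matrix L.
G has 6 vertices and 6 edges.
Computing the (5 x 5) cofactor determinant gives 3.

3


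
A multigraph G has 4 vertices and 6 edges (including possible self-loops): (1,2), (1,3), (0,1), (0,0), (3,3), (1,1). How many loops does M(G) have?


In a graphic matroid, a loop is a self-loop edge (u,u) with rank 0.
Examining all 6 edges for self-loops...
Self-loops found: (0,0), (3,3), (1,1)
Number of loops = 3.

3


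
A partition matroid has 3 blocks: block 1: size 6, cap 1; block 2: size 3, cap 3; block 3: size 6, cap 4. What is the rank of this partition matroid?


Rank of a partition matroid = sum of min(|Si|, ci) for each block.
= min(6,1) + min(3,3) + min(6,4)
= 1 + 3 + 4
= 8.

8


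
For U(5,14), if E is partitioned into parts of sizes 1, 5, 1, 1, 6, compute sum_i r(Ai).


r(Ai) = min(|Ai|, 5) for each part.
Sum = min(1,5) + min(5,5) + min(1,5) + min(1,5) + min(6,5)
    = 1 + 5 + 1 + 1 + 5
    = 13.

13


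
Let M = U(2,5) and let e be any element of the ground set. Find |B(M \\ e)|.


Deleting e from U(2,5) gives U(2,4) since n > r.
Bases of U(2,4) = (4 choose 2) = 6.

6


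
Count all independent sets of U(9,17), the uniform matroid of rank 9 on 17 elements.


Independent sets of U(9,17) are all subsets of size <= 9.
Count = C(17,0) + C(17,1) + C(17,2) + C(17,3) + C(17,4) + C(17,5) + C(17,6) + C(17,7) + C(17,8) + C(17,9)
     = 1 + 17 + 136 + 680 + 2380 + 6188 + 12376 + 19448 + 24310 + 24310
     = 89846.

89846


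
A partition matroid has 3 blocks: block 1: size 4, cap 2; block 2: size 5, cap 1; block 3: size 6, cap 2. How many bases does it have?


A basis picks exactly ci elements from block i.
Number of bases = product of C(|Si|, ci).
= C(4,2) * C(5,1) * C(6,2)
= 6 * 5 * 15
= 450.

450


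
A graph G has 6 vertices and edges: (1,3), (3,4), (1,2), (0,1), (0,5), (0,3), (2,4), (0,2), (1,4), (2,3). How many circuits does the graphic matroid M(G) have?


A circuit in a graphic matroid = edge set of a simple cycle.
G has 6 vertices and 10 edges.
Enumerating all minimal edge subsets forming cycles...
Total circuits found: 22.

22


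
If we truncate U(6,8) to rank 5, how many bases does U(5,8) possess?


Truncating U(6,8) to rank 5 gives U(5,8).
Bases of U(5,8) are all 5-element subsets of 8 elements.
Number of bases = C(8,5) = 56.

56


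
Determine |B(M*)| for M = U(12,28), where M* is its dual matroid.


The dual of U(r,n) is U(n-r, n) = U(16,28).
Bases of U(16,28) are all (16)-element subsets.
|B(M*)| = C(28,16) = 28! / (16! * 12!) = 30421755.

30421755


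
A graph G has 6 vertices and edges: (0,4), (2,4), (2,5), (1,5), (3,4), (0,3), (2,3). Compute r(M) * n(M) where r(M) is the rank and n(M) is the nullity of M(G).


r(M) = |V| - c = 6 - 1 = 5.
nullity = |E| - r(M) = 7 - 5 = 2.
Product = 5 * 2 = 10.

10


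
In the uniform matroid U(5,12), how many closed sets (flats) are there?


Flats of U(5,12): every subset of size < 5 is a flat, plus E itself.
Count = (12 choose 0) + (12 choose 1) + (12 choose 2) + (12 choose 3) + (12 choose 4) + 1
     = 1 + 12 + 66 + 220 + 495 + 1
     = 795.

795


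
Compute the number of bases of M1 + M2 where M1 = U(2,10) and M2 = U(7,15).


Bases of a direct sum M1 + M2: |B| = |B(M1)| * |B(M2)|.
|B(U(2,10))| = C(10,2) = 45.
|B(U(7,15))| = C(15,7) = 6435.
Total bases = 45 * 6435 = 289575.

289575


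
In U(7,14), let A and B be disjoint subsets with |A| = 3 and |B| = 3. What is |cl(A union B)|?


|A union B| = 3 + 3 = 6 (disjoint).
In U(7,14), cl(S) = S if |S| < 7, else cl(S) = E.
Since 6 < 7, cl(A union B) = A union B.
|cl(A union B)| = 6.

6


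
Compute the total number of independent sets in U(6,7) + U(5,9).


For a direct sum, |I(M1+M2)| = |I(M1)| * |I(M2)|.
|I(U(6,7))| = sum C(7,k) for k=0..6 = 127.
|I(U(5,9))| = sum C(9,k) for k=0..5 = 382.
Total = 127 * 382 = 48514.

48514


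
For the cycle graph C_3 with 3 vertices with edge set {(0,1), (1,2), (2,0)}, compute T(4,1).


T(C_3; x,y) = x + x^2 + ... + x^(2) + y.
T(4,1) = 4^1 + 4^2 + 1
= 4 + 16 + 1
= 21.

21


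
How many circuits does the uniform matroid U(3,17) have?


In U(3,17), circuits are the (4)-element subsets.
Any set of 4 elements is dependent, and removing any one element gives
an independent set of size 3, so it is a minimal dependent set.
Number of circuits = C(17,4) = (17 * 16 * 15 * 14) / (1 * 2 * 3 * 4) = 2380.

2380


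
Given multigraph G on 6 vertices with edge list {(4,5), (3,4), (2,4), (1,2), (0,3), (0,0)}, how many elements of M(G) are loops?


In a graphic matroid, a loop is a self-loop edge (u,u) with rank 0.
Examining all 6 edges for self-loops...
Self-loops found: (0,0)
Number of loops = 1.

1


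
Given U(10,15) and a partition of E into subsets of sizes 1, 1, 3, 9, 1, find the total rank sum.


r(Ai) = min(|Ai|, 10) for each part.
Sum = min(1,10) + min(1,10) + min(3,10) + min(9,10) + min(1,10)
    = 1 + 1 + 3 + 9 + 1
    = 15.

15


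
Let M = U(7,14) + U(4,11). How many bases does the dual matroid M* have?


(M1+M2)* = M1* + M2*.
M1* = U(7,14), bases: C(14,7) = 3432.
M2* = U(7,11), bases: C(11,7) = 330.
|B(M*)| = 3432 * 330 = 1132560.

1132560


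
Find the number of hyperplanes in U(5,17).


Hyperplanes of U(5,17) are flats of rank 4.
In a uniform matroid, these are exactly the (4)-element subsets.
Count = C(17,4) = (17 * 16 * 15 * 14) / (1 * 2 * 3 * 4) = 2380.

2380


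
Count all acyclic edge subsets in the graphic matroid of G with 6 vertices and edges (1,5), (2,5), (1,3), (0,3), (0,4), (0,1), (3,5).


An independent set in a graphic matroid is an acyclic edge subset.
G has 6 vertices and 7 edges.
Enumerate all 2^7 = 128 subsets, checking for acyclicity.
Total independent sets = 96.

96


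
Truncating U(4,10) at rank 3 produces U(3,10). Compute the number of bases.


Truncating U(4,10) to rank 3 gives U(3,10).
Bases of U(3,10) are all 3-element subsets of 10 elements.
Number of bases = C(10,3) = (10 * 9 * 8) / (1 * 2 * 3) = 120.

120


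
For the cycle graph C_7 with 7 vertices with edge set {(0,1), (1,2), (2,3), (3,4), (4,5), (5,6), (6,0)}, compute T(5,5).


T(C_7; x,y) = x + x^2 + ... + x^(6) + y.
T(5,5) = 5^1 + 5^2 + 5^3 + 5^4 + 5^5 + 5^6 + 5
= 5 + 25 + 125 + 625 + 3125 + 15625 + 5
= 19535.

19535


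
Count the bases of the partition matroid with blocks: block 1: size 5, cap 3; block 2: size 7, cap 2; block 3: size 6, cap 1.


A basis picks exactly ci elements from block i.
Number of bases = product of C(|Si|, ci).
= C(5,3) * C(7,2) * C(6,1)
= 10 * 21 * 6
= 1260.

1260


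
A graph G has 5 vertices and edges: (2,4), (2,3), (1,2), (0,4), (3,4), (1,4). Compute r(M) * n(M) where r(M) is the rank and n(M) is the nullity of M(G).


r(M) = |V| - c = 5 - 1 = 4.
nullity = |E| - r(M) = 6 - 4 = 2.
Product = 4 * 2 = 8.

8


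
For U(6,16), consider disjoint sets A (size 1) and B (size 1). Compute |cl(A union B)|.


|A union B| = 1 + 1 = 2 (disjoint).
In U(6,16), cl(S) = S if |S| < 6, else cl(S) = E.
Since 2 < 6, cl(A union B) = A union B.
|cl(A union B)| = 2.

2


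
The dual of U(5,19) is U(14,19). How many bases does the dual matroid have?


The dual of U(r,n) is U(n-r, n) = U(14,19).
Bases of U(14,19) are all (14)-element subsets.
|B(M*)| = C(19,14) = 11628.

11628


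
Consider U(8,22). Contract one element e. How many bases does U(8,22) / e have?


Contracting e from U(8,22) gives U(7,21).
Bases of U(7,21) = C(21,7) = 116280.

116280


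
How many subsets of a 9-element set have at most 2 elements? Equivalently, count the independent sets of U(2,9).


Independent sets of U(2,9) are all subsets of size <= 2.
Count = (9 choose 0) + (9 choose 1) + (9 choose 2)
     = 1 + 9 + 36
     = 46.

46


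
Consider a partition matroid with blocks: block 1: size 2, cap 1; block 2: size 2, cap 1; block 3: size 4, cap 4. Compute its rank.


Rank of a partition matroid = sum of min(|Si|, ci) for each block.
= min(2,1) + min(2,1) + min(4,4)
= 1 + 1 + 4
= 6.

6


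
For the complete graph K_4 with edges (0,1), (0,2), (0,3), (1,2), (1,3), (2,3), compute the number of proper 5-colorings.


P(K_4, k) = k(k-1)(k-2)...(k-3).
P(5) = (5) * (4) * (3) * (2) = 120.

120


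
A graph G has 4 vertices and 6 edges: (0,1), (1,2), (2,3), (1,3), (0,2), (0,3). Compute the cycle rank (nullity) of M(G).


Cycle rank (nullity) = |E| - r(M) = |E| - (|V| - c).
|E| = 6, |V| = 4, c = 1.
Nullity = 6 - (4 - 1) = 6 - 3 = 3.

3


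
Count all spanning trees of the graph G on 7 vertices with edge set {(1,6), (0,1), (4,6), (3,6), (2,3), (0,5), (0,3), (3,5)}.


By Kirchhoff's matrix tree theorem, the number of spanning trees equals
the determinant of any cofactor of the Laplacian matrix L.
G has 7 vertices and 8 edges.
Computing the (6 x 6) cofactor determinant gives 11.

11


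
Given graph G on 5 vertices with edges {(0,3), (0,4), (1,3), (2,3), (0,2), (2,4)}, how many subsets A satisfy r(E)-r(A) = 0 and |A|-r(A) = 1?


R(x,y) = sum over A in 2^E of x^(r(E)-r(A)) * y^(|A|-r(A)).
G has 5 vertices, 6 edges. r(E) = 4.
Enumerate all 2^6 = 64 subsets.
Count subsets with r(E)-r(A)=0 and |A|-r(A)=1: 5.

5


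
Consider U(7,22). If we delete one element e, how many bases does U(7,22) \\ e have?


Deleting e from U(7,22) gives U(7,21) since n > r.
Bases of U(7,21) = (21 choose 7) = 116280.

116280


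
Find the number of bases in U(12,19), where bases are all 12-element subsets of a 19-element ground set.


Bases of U(12,19) are all 12-element subsets of the 19-element ground set.
Number of bases = C(19,12).
(19 choose 12) = 50388.

50388


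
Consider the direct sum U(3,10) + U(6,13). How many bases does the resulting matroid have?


Bases of a direct sum M1 + M2: |B| = |B(M1)| * |B(M2)|.
|B(U(3,10))| = C(10,3) = 120.
|B(U(6,13))| = C(13,6) = 1716.
Total bases = 120 * 1716 = 205920.

205920


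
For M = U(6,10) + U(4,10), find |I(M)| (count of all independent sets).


For a direct sum, |I(M1+M2)| = |I(M1)| * |I(M2)|.
|I(U(6,10))| = sum C(10,k) for k=0..6 = 848.
|I(U(4,10))| = sum C(10,k) for k=0..4 = 386.
Total = 848 * 386 = 327328.

327328


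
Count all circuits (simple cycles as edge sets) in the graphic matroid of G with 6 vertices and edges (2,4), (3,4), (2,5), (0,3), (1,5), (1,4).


A circuit in a graphic matroid = edge set of a simple cycle.
G has 6 vertices and 6 edges.
Enumerating all minimal edge subsets forming cycles...
Total circuits found: 1.

1


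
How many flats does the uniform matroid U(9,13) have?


Flats of U(9,13): every subset of size < 9 is a flat, plus E itself.
Count = C(13,0) + C(13,1) + C(13,2) + C(13,3) + C(13,4) + C(13,5) + C(13,6) + C(13,7) + C(13,8) + 1
     = 1 + 13 + 78 + 286 + 715 + 1287 + 1716 + 1716 + 1287 + 1
     = 7100.

7100


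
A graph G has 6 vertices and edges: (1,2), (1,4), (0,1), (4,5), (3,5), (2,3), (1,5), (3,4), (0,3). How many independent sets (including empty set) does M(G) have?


An independent set in a graphic matroid is an acyclic edge subset.
G has 6 vertices and 9 edges.
Enumerate all 2^9 = 512 subsets, checking for acyclicity.
Total independent sets = 300.

300


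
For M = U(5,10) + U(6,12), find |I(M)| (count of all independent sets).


For a direct sum, |I(M1+M2)| = |I(M1)| * |I(M2)|.
|I(U(5,10))| = sum C(10,k) for k=0..5 = 638.
|I(U(6,12))| = sum C(12,k) for k=0..6 = 2510.
Total = 638 * 2510 = 1601380.

1601380


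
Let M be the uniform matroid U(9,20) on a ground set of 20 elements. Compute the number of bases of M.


Bases of U(9,20) are all 9-element subsets of the 20-element ground set.
Number of bases = C(20,9).
C(20,9) = 20! / (9! * 11!) = 167960.

167960


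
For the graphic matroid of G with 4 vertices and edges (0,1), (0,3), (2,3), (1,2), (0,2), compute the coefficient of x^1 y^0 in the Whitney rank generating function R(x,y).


R(x,y) = sum over A in 2^E of x^(r(E)-r(A)) * y^(|A|-r(A)).
G has 4 vertices, 5 edges. r(E) = 3.
Enumerate all 2^5 = 32 subsets.
Count subsets with r(E)-r(A)=1 and |A|-r(A)=0: 10.

10


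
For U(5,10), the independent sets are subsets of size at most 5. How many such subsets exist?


Independent sets of U(5,10) are all subsets of size <= 5.
Count = (10 choose 0) + (10 choose 1) + (10 choose 2) + (10 choose 3) + (10 choose 4) + (10 choose 5)
     = 1 + 10 + 45 + 120 + 210 + 252
     = 638.

638


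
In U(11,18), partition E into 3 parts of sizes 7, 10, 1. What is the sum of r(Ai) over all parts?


r(Ai) = min(|Ai|, 11) for each part.
Sum = min(7,11) + min(10,11) + min(1,11)
    = 7 + 10 + 1
    = 18.

18


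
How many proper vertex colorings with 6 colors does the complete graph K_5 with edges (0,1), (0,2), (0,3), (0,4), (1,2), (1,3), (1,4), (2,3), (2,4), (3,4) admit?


P(K_5, k) = k(k-1)(k-2)...(k-4).
P(6) = (6) * (5) * (4) * (3) * (2) = 720.

720


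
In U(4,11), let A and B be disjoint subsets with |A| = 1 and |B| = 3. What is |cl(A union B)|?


|A union B| = 1 + 3 = 4 (disjoint).
In U(4,11), cl(S) = S if |S| < 4, else cl(S) = E.
Since 4 >= 4, cl(A union B) = E.
|cl(A union B)| = 11.

11


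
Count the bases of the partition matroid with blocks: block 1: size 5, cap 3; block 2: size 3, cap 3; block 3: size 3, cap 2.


A basis picks exactly ci elements from block i.
Number of bases = product of C(|Si|, ci).
= C(5,3) * C(3,3) * C(3,2)
= 10 * 1 * 3
= 30.

30


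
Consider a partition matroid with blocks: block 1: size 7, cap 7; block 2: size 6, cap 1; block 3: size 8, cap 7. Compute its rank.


Rank of a partition matroid = sum of min(|Si|, ci) for each block.
= min(7,7) + min(6,1) + min(8,7)
= 7 + 1 + 7
= 15.

15


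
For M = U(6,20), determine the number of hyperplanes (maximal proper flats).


Hyperplanes of U(6,20) are flats of rank 5.
In a uniform matroid, these are exactly the (5)-element subsets.
Count = C(20,5) = 20! / (5! * 15!) = 15504.

15504


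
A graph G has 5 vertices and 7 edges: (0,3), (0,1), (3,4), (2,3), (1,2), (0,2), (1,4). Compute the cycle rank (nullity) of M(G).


Cycle rank (nullity) = |E| - r(M) = |E| - (|V| - c).
|E| = 7, |V| = 5, c = 1.
Nullity = 7 - (5 - 1) = 7 - 4 = 3.

3


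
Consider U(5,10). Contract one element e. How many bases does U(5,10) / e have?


Contracting e from U(5,10) gives U(4,9).
Bases of U(4,9) = C(9,4) = 9! / (4! * 5!) = 126.

126


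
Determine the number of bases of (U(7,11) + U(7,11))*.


(M1+M2)* = M1* + M2*.
M1* = U(4,11), bases: C(11,4) = 330.
M2* = U(4,11), bases: C(11,4) = 330.
|B(M*)| = 330 * 330 = 108900.

108900


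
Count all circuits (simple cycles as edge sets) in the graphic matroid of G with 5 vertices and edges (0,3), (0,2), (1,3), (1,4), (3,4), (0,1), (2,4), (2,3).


A circuit in a graphic matroid = edge set of a simple cycle.
G has 5 vertices and 8 edges.
Enumerating all minimal edge subsets forming cycles...
Total circuits found: 13.

13


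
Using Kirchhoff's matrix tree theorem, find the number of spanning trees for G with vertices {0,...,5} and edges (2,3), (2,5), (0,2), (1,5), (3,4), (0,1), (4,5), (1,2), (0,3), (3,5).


By Kirchhoff's matrix tree theorem, the number of spanning trees equals
the determinant of any cofactor of the Laplacian matrix L.
G has 6 vertices and 10 edges.
Computing the (5 x 5) cofactor determinant gives 114.

114


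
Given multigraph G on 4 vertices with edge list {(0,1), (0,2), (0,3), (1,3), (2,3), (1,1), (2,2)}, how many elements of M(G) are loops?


In a graphic matroid, a loop is a self-loop edge (u,u) with rank 0.
Examining all 7 edges for self-loops...
Self-loops found: (1,1), (2,2)
Number of loops = 2.

2


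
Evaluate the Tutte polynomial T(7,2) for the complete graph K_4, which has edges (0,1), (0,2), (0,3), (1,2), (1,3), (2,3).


T(K_4; x,y) = x^3 + 3x^2 + 4xy + 2x + y^3 + 3y^2 + 2y.
Substituting x=7, y=2:
= 343 + 147 + 56 + 14 + 8 + 12 + 4
= 584.

584


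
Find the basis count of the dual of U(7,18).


The dual of U(r,n) is U(n-r, n) = U(11,18).
Bases of U(11,18) are all (11)-element subsets.
|B(M*)| = C(18,11) = 18! / (11! * 7!) = 31824.

31824


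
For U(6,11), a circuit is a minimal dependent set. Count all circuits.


In U(6,11), circuits are the (7)-element subsets.
Any set of 7 elements is dependent, and removing any one element gives
an independent set of size 6, so it is a minimal dependent set.
Number of circuits = C(11,7) = 330.

330


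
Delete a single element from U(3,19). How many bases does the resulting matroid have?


Deleting e from U(3,19) gives U(3,18) since n > r.
Bases of U(3,18) = C(18,3) = (18 * 17 * 16) / (1 * 2 * 3) = 816.

816


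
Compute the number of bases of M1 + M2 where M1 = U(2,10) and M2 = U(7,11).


Bases of a direct sum M1 + M2: |B| = |B(M1)| * |B(M2)|.
|B(U(2,10))| = C(10,2) = 45.
|B(U(7,11))| = C(11,7) = 330.
Total bases = 45 * 330 = 14850.

14850


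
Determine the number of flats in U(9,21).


Flats of U(9,21): every subset of size < 9 is a flat, plus E itself.
Count = C(21,0) + C(21,1) + C(21,2) + C(21,3) + C(21,4) + C(21,5) + C(21,6) + C(21,7) + C(21,8) + 1
     = 1 + 21 + 210 + 1330 + 5985 + 20349 + 54264 + 116280 + 203490 + 1
     = 401931.

401931


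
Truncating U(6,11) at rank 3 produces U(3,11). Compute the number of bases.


Truncating U(6,11) to rank 3 gives U(3,11).
Bases of U(3,11) are all 3-element subsets of 11 elements.
Number of bases = C(11,3) = (11 * 10 * 9) / (1 * 2 * 3) = 165.

165


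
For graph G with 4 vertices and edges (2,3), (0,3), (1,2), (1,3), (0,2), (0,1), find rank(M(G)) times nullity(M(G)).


r(M) = |V| - c = 4 - 1 = 3.
nullity = |E| - r(M) = 6 - 3 = 3.
Product = 3 * 3 = 9.

9


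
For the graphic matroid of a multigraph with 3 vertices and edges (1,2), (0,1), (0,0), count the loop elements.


In a graphic matroid, a loop is a self-loop edge (u,u) with rank 0.
Examining all 3 edges for self-loops...
Self-loops found: (0,0)
Number of loops = 1.

1


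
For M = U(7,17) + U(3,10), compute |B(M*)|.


(M1+M2)* = M1* + M2*.
M1* = U(10,17), bases: C(17,10) = 19448.
M2* = U(7,10), bases: C(10,7) = 120.
|B(M*)| = 19448 * 120 = 2333760.

2333760


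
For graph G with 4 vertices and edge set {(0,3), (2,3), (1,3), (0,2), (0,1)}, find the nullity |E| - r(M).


Cycle rank (nullity) = |E| - r(M) = |E| - (|V| - c).
|E| = 5, |V| = 4, c = 1.
Nullity = 5 - (4 - 1) = 5 - 3 = 2.

2


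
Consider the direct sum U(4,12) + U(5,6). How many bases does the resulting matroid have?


Bases of a direct sum M1 + M2: |B| = |B(M1)| * |B(M2)|.
|B(U(4,12))| = C(12,4) = 495.
|B(U(5,6))| = C(6,5) = 6.
Total bases = 495 * 6 = 2970.

2970


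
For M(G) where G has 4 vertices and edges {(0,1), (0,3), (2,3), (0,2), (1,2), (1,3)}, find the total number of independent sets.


An independent set in a graphic matroid is an acyclic edge subset.
G has 4 vertices and 6 edges.
Enumerate all 2^6 = 64 subsets, checking for acyclicity.
Total independent sets = 38.

38


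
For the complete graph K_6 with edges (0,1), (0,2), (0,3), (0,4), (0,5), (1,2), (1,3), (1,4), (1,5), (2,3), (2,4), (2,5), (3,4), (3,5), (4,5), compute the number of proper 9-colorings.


P(K_6, k) = k(k-1)(k-2)...(k-5).
P(9) = (9) * (8) * (7) * (6) * (5) * (4) = 60480.

60480


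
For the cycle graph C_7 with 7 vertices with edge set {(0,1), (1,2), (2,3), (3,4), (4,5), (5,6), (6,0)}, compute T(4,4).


T(C_7; x,y) = x + x^2 + ... + x^(6) + y.
T(4,4) = 4^1 + 4^2 + 4^3 + 4^4 + 4^5 + 4^6 + 4
= 4 + 16 + 64 + 256 + 1024 + 4096 + 4
= 5464.

5464


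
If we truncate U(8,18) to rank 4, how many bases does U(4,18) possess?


Truncating U(8,18) to rank 4 gives U(4,18).
Bases of U(4,18) are all 4-element subsets of 18 elements.
Number of bases = C(18,4) = 18! / (4! * 14!) = 3060.

3060
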